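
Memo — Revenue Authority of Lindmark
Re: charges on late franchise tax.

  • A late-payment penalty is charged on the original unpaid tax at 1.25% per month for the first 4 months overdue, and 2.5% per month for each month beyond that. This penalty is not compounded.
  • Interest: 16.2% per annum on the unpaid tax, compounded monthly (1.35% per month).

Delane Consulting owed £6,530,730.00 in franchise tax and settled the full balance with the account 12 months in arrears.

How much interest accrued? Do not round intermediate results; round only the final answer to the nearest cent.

Interest: £6,530,730.00 × ((1 + 0.0135)^12 − 1) = £6,530,730.00 × 0.1745866… = £1,140,177.8466…

£1,140,177.85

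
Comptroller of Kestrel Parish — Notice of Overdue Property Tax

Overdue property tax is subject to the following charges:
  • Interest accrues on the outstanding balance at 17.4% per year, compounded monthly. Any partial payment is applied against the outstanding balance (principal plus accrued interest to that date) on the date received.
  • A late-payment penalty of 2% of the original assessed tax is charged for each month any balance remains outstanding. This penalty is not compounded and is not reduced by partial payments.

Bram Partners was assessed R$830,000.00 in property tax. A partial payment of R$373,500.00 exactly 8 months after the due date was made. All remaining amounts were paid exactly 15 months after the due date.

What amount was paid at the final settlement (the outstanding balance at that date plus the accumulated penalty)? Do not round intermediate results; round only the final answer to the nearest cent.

R$865,951.54

Monthly rate = 17.4% ÷ 12 = 1.45%
Balance at month 8: R$830,000.0000 × (1 + 0.0145)^8 = R$931,310.5084…
After R$373,500.00 payment: R$931,310.5084… − R$373,500.00 = R$557,810.5084…
Balance at month 15: R$557,810.5084… × (1 + 0.0145)^7 = R$616,951.5379…
Penalty: 15 × 2% × R$830,000.00 = R$249,000.00
Final settlement = outstanding balance + penalty = R$616,951.5379… + R$249,000.00 = R$865,951.54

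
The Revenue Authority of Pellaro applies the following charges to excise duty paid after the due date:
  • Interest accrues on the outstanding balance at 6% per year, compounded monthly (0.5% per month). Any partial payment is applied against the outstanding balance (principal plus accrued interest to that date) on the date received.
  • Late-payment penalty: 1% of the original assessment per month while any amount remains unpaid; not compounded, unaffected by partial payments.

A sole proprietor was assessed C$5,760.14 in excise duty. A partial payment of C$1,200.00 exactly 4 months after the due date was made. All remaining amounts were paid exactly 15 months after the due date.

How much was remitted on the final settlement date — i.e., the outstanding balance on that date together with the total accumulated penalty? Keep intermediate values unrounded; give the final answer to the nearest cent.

Balance at month 4: C$5,760.1400 × (1 + 0.005)^4 = C$5,876.2097…
After C$1,200.00 payment: C$5,876.2097… − C$1,200.00 = C$4,676.2097…
Balance at month 15: C$4,676.2097… × (1 + 0.005)^11 = C$4,939.9284…
Penalty: 15 × 1% × C$5,760.14 = C$864.02…
Final settlement = outstanding balance + penalty = C$4,939.9284… + C$864.02… = C$5,803.95

C$5,803.95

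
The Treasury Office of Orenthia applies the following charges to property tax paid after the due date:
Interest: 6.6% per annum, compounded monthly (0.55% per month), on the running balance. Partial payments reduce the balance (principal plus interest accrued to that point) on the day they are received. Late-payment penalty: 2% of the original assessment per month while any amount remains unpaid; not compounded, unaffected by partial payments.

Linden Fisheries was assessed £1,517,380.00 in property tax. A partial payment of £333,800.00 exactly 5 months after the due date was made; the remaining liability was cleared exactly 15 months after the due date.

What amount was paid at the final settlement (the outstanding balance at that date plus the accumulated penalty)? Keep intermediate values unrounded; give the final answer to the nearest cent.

£1,750,094.10

Balance at month 5: £1,517,380.0000 × (1 + 0.0055)^5 = £1,559,569.4889…
After £333,800.00 payment: £1,559,569.4889… − £333,800.00 = £1,225,769.4889…
Balance at month 15: £1,225,769.4889… × (1 + 0.0055)^10 = £1,294,880.0991…
Penalty: 15 × 2% × £1,517,380.00 = £455,214.00
Final settlement = outstanding balance + penalty = £1,294,880.0991… + £455,214.00 = £1,750,094.10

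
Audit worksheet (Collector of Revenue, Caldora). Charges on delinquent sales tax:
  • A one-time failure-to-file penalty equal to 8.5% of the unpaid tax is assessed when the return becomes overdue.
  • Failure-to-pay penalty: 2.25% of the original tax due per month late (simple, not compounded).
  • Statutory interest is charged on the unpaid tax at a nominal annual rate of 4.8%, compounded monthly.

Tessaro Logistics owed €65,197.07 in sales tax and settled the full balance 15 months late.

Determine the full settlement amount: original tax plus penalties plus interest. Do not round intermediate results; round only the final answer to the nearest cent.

Failure-to-file penalty: 8.5% × €65,197.07 = €5,541.75…
Failure-to-pay penalty: 15 × 2.25% × €65,197.07 = €22,004.01…
Interest (4.8%/yr ÷ 12 = 0.4%/month): €65,197.07 × ((1 + 0.004)^15 − 1) = €4,023.2768…
Total = €65,197.07 + €27,545.7621… + €4,023.2768… = €96,766.11

€96,766.11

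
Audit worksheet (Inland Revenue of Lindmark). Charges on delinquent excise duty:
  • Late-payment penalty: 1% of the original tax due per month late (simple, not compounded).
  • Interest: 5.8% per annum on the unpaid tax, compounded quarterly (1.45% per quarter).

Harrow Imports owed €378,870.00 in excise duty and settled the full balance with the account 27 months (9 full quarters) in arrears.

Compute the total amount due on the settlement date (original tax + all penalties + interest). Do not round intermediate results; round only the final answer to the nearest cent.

Late-payment penalty = 1% × €378,870.00 × 27 mo = €102,294.90
Interest: €378,870.00 × ((1 + 0.0145)^9 − 1) = €378,870.00 × 0.1383307… = €52,409.3659…
Total = €378,870.00 + €102,294.9000 + €52,409.3659… = €533,574.27

€533,574.27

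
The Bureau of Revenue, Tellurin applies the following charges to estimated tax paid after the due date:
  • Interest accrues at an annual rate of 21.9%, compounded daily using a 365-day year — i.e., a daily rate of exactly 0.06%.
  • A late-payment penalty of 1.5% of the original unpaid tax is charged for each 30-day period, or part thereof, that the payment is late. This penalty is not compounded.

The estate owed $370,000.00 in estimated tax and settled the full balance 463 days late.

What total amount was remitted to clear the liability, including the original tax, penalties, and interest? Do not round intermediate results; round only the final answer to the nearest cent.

Penalty periods: ⌈463/30⌉ = 16; penalty = 16 × 1.5% × $370,000.00 = $88,800.00
Interest: $370,000.00 × ((1 + 0.0006)^463 − 1) = $370,000.00 × 0.32011215… = $118,441.4946…
Total = $370,000.00 + $88,800.0000 + $118,441.4946… = $577,241.49

$577,241.49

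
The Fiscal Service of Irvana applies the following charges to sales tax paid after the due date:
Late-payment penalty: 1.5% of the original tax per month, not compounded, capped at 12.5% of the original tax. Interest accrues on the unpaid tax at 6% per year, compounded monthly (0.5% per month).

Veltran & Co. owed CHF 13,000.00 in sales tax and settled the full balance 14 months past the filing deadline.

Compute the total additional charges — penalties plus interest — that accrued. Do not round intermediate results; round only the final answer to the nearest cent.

CHF 2,565.17

Penalty (uncapped): 14 × 1.5% × CHF 13,000.00 = CHF 2,730.00; cap = 12.5% × CHF 13,000.00 = CHF 1,625.00 → penalty = CHF 1,625.00
Interest: CHF 13,000.00 × ((1 + 0.005)^14 − 1) = CHF 13,000.00 × 0.0723211… = CHF 940.1747…
Penalties + interest = CHF 1,625.0000 + CHF 940.1747… = CHF 2,565.17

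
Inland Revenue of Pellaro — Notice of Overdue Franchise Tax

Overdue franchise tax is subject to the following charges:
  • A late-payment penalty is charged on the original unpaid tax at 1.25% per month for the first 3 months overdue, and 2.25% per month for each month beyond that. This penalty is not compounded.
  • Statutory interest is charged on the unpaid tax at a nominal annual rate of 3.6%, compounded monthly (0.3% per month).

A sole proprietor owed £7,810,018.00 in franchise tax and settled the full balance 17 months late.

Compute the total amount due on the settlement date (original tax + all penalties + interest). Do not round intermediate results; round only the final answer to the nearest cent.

Penalty, months 1–3: 3 × 1.25% × £7,810,018.00 = £292,875.68…
Penalty, months 4–17: 14 × 2.25% × £7,810,018.00 = £2,460,155.67
Interest: £7,810,018.00 × ((1 + 0.003)^17 − 1) = £7,810,018.00 × 0.0522426… = £408,015.2894…
Total = £7,810,018.00 + £2,753,031.3450 + £408,015.2894… = £10,971,064.63

£10,971,064.63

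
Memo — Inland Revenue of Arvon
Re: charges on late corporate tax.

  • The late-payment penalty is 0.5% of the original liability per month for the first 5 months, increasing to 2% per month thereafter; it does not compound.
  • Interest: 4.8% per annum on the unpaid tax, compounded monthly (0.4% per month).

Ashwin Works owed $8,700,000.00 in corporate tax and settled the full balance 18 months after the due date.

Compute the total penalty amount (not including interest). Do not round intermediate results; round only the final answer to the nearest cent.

$2,479,500.00

Penalty, months 1–5: 5 × 0.5% × $8,700,000.00 = $217,500.00
Penalty, months 6–18: 13 × 2% × $8,700,000.00 = $2,262,000.00
Total penalty = $217,500.00 + $2,262,000.00 = $2,479,500.00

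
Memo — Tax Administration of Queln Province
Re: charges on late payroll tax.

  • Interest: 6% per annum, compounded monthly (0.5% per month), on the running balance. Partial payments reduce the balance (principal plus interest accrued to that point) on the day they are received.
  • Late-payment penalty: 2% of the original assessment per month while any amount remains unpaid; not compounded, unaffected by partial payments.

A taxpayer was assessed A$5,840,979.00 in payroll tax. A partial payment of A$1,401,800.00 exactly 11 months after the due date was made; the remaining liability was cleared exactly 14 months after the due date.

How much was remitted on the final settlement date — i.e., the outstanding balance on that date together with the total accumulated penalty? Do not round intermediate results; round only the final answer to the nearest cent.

Balance at month 11: A$5,840,979.0000 × (1 + 0.005)^11 = A$6,170,385.8745…
After A$1,401,800.00 payment: A$6,170,385.8745… − A$1,401,800.00 = A$4,768,585.8745…
Balance at month 14: A$4,768,585.8745… × (1 + 0.005)^3 = A$4,840,472.9026…
Penalty: 14 × 2% × A$5,840,979.00 = A$1,635,474.12
Final settlement = outstanding balance + penalty = A$4,840,472.9026… + A$1,635,474.12 = A$6,475,947.02

A$6,475,947.02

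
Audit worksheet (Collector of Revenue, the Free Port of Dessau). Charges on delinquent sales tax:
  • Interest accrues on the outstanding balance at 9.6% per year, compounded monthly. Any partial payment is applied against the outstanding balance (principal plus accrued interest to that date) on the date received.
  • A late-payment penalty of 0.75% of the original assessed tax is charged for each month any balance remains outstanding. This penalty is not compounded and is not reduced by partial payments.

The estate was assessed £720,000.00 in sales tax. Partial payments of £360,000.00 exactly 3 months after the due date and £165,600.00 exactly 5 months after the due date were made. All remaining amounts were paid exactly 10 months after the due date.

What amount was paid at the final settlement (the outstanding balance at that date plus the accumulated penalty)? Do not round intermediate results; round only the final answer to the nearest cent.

Monthly rate = 9.6% ÷ 12 = 0.8%
Balance at month 3: £720,000.0000 × (1 + 0.008)^3 = £737,418.6086…
After £360,000.00 payment: £737,418.6086… − £360,000.00 = £377,418.6086…
Balance at month 5: £377,418.6086… × (1 + 0.008)^2 = £383,481.4612…
After £165,600.00 payment: £383,481.4612… − £165,600.00 = £217,881.4612…
Balance at month 10: £217,881.4612… × (1 + 0.008)^5 = £226,737.2838…
Penalty: 10 × 0.75% × £720,000.00 = £54,000.00
Final settlement = outstanding balance + penalty = £226,737.2838… + £54,000.00 = £280,737.28

£280,737.28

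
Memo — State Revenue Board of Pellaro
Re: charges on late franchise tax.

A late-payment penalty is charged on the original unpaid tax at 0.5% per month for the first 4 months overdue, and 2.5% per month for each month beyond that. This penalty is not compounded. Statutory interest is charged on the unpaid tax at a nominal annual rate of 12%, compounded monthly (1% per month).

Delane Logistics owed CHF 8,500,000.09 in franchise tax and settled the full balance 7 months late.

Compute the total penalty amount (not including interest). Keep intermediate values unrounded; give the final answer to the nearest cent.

Penalty, months 1–4: 4 × 0.5% × CHF 8,500,000.09 = CHF 170,000.00…
Penalty, months 5–7: 3 × 2.5% × CHF 8,500,000.09 = CHF 637,500.01…
Total penalty = CHF 170,000.00… + CHF 637,500.01… = CHF 807,500.01

CHF 807,500.01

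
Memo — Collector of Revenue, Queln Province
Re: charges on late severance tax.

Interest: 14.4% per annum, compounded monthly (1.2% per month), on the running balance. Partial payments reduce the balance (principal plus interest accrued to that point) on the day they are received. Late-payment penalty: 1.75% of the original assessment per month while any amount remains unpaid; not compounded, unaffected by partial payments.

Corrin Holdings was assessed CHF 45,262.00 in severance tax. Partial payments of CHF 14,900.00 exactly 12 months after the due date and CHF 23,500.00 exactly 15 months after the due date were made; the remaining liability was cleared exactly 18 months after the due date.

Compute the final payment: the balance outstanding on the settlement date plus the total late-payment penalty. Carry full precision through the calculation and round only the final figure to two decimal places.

Balance at month 12: CHF 45,262.0000 × (1 + 0.012)^12 = CHF 52,227.5785…
After CHF 14,900.00 payment: CHF 52,227.5785… − CHF 14,900.00 = CHF 37,327.5785…
Balance at month 15: CHF 37,327.5785… × (1 + 0.012)^3 = CHF 38,687.5613…
After CHF 23,500.00 payment: CHF 38,687.5613… − CHF 23,500.00 = CHF 15,187.5613…
Balance at month 18: CHF 15,187.5613… × (1 + 0.012)^3 = CHF 15,740.9008…
Penalty: 18 × 1.75% × CHF 45,262.00 = CHF 14,257.53
Final settlement = outstanding balance + penalty = CHF 15,740.9008… + CHF 14,257.53 = CHF 29,998.43

CHF 29,998.43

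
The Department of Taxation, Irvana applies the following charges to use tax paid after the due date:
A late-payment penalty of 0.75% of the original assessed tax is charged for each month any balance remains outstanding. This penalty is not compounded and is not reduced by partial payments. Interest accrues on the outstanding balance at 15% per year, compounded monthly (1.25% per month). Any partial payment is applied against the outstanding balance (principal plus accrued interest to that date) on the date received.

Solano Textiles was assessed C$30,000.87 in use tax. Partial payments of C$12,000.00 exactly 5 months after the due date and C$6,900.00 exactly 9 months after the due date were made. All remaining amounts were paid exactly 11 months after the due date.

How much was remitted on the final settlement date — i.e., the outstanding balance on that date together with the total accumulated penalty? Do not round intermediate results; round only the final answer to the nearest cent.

C$16,866.62

Balance at month 5: C$30,000.8700 × (1 + 0.0125)^5 = C$31,923.3904…
After C$12,000.00 payment: C$31,923.3904… − C$12,000.00 = C$19,923.3904…
Balance at month 9: C$19,923.3904… × (1 + 0.0125)^4 = C$20,938.3942…
After C$6,900.00 payment: C$20,938.3942… − C$6,900.00 = C$14,038.3942…
Balance at month 11: C$14,038.3942… × (1 + 0.0125)^2 = C$14,391.5475…
Penalty: 11 × 0.75% × C$30,000.87 = C$2,475.07…
Final settlement = outstanding balance + penalty = C$14,391.5475… + C$2,475.07… = C$16,866.62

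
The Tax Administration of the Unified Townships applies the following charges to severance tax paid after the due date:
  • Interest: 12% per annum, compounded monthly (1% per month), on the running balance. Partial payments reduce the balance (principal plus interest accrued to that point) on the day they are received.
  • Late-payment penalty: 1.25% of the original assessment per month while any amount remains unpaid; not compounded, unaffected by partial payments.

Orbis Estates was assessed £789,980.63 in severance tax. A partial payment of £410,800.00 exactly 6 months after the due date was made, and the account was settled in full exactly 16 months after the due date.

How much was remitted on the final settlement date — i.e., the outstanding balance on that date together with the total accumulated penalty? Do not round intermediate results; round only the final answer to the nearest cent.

£630,531.77

Balance at month 6: £789,980.6300 × (1 + 0.01)^6 = £838,580.3573…
After £410,800.00 payment: £838,580.3573… − £410,800.00 = £427,780.3573…
Balance at month 16: £427,780.3573… × (1 + 0.01)^10 = £472,535.6475…
Penalty: 16 × 1.25% × £789,980.63 = £157,996.13…
Final settlement = outstanding balance + penalty = £472,535.6475… + £157,996.13… = £630,531.77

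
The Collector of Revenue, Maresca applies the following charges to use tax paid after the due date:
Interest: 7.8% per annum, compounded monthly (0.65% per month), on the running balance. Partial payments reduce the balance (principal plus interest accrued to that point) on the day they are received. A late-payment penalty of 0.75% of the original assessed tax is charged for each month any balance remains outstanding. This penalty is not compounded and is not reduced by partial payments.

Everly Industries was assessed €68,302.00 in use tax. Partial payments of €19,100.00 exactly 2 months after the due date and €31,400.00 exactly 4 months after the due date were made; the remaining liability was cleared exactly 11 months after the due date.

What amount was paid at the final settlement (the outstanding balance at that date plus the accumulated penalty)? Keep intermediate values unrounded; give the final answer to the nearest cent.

Balance at month 2: €68,302.0000 × (1 + 0.0065)^2 = €69,192.8118…
After €19,100.00 payment: €69,192.8118… − €19,100.00 = €50,092.8118…
Balance at month 4: €50,092.8118… × (1 + 0.0065)^2 = €50,746.1347…
After €31,400.00 payment: €50,746.1347… − €31,400.00 = €19,346.1347…
Balance at month 11: €19,346.1347… × (1 + 0.0065)^7 = €20,243.7359…
Penalty: 11 × 0.75% × €68,302.00 = €5,634.92…
Final settlement = outstanding balance + penalty = €20,243.7359… + €5,634.92… = €25,878.65

€25,878.65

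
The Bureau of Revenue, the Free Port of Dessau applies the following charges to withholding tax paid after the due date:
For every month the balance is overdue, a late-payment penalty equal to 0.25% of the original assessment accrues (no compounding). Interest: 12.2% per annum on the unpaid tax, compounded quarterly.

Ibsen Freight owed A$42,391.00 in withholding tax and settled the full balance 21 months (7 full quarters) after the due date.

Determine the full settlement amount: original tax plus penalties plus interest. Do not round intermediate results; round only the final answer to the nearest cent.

A$54,538.53

Late-payment penalty: 21 × 0.25% × A$42,391.00 = A$2,225.53…
Interest (12.2%/yr ÷ 4 = 3.05%/quarter): A$42,391.00 × ((1 + 0.0305)^7 − 1) = A$9,922.0010…
Total = A$42,391.00 + A$2,225.5275 + A$9,922.0010… = A$54,538.53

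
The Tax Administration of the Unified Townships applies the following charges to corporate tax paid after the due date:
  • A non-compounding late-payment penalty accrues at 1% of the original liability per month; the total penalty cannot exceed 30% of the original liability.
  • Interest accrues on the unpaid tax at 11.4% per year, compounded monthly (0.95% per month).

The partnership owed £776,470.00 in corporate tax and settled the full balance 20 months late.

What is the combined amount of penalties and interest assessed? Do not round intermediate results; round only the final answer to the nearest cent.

£316,928.34

Penalty: 20 × 1% × £776,470.00 = £155,294.00 (below the 30% cap of £232,941.00)
Interest: £776,470.00 × ((1 + 0.0095)^20 − 1) = £776,470.00 × 0.2081656… = £161,634.3427…
Penalties + interest = £155,294.0000 + £161,634.3427… = £316,928.34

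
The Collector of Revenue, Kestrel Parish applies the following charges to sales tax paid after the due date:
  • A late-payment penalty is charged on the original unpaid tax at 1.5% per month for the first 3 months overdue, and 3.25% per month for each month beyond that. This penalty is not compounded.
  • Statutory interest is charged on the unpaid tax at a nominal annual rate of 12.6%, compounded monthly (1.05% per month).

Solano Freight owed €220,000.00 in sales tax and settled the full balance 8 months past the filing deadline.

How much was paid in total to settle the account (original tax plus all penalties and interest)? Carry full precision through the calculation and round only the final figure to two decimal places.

Penalty, months 1–3: 3 × 1.5% × €220,000.00 = €9,900.00
Penalty, months 4–8: 5 × 3.25% × €220,000.00 = €35,750.00
Interest: €220,000.00 × ((1 + 0.0105)^8 − 1) = €220,000.00 × 0.0871527… = €19,173.5907…
Total = €220,000.00 + €45,650.0000 + €19,173.5907… = €284,823.59

€284,823.59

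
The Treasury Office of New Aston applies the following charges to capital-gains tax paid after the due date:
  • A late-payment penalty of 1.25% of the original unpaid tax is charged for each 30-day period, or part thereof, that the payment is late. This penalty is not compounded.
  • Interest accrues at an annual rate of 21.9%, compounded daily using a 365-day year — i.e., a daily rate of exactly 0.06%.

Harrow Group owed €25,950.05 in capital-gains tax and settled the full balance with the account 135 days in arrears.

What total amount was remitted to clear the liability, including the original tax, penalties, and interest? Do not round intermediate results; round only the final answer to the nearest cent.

Penalty periods: ⌈135/30⌉ = 5; penalty = 5 × 1.25% × €25,950.05 = €1,621.88…
Interest: €25,950.05 × ((1 + 0.0006)^135 − 1) = €25,950.05 × 0.08434456… = €2,188.7455…
Total = €25,950.05 + €1,621.8781… + €2,188.7455… = €29,760.67

€29,760.67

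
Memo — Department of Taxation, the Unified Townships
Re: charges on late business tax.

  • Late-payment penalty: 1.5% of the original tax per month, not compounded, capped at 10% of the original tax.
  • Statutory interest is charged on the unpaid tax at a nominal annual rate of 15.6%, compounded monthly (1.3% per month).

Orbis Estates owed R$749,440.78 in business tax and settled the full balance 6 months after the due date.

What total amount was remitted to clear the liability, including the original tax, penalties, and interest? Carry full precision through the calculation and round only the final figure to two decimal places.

R$877,279.92

Penalty: 6 × 1.5% × R$749,440.78 = R$67,449.67… (below the 10% cap of R$74,944.08…)
Interest: R$749,440.78 × ((1 + 0.013)^6 − 1) = R$749,440.78 × 0.0805794… = R$60,389.4664…
Total = R$749,440.78 + R$67,449.6702 + R$60,389.4664… = R$877,279.92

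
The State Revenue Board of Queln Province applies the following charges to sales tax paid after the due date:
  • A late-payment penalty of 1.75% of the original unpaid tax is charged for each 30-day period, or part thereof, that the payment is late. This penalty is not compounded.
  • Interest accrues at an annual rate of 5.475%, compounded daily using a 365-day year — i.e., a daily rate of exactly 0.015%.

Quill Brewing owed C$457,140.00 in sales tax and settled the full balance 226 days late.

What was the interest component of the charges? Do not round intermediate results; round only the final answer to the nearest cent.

Interest: C$457,140.00 × ((1 + 0.00015)^226 − 1) = C$457,140.00 × 0.03447852… = C$15,761.5123…

C$15,761.51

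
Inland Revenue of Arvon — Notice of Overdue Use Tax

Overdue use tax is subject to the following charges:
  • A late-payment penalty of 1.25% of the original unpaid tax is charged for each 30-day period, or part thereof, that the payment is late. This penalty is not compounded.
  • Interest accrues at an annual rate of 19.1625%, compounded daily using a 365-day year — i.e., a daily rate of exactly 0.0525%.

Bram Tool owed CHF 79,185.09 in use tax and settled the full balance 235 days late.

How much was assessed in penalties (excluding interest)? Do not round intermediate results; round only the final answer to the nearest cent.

Penalty periods: ⌈235/30⌉ = 8; penalty = 8 × 1.25% × CHF 79,185.09 = CHF 7,918.51…

CHF 7,918.51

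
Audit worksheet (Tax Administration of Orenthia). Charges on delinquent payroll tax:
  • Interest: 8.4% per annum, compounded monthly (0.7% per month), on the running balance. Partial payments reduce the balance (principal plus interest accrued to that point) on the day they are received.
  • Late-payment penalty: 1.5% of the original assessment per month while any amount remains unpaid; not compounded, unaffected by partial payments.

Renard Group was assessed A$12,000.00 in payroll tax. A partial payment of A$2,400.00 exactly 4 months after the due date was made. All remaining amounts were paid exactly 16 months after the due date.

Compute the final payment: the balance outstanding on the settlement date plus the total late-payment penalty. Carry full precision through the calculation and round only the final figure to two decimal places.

A$13,687.37

Balance at month 4: A$12,000.0000 × (1 + 0.007)^4 = A$12,339.5445…
After A$2,400.00 payment: A$12,339.5445… − A$2,400.00 = A$9,939.5445…
Balance at month 16: A$9,939.5445… × (1 + 0.007)^12 = A$10,807.3727…
Penalty: 16 × 1.5% × A$12,000.00 = A$2,880.00
Final settlement = outstanding balance + penalty = A$10,807.3727… + A$2,880.00 = A$13,687.37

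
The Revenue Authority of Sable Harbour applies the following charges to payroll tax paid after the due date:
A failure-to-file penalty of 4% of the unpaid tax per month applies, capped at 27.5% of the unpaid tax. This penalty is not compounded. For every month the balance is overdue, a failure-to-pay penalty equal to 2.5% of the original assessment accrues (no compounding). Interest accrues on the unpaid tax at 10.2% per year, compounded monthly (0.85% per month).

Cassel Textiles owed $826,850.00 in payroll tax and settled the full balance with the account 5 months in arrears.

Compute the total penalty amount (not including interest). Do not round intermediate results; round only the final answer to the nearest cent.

$268,726.25

Failure-to-file: 5 × 4% × $826,850.00 = $165,370.00 (under the 27.5% cap)
Failure-to-pay penalty: 5 × 2.5% × $826,850.00 = $103,356.25
Total penalty = $165,370.00 + $103,356.25 = $268,726.25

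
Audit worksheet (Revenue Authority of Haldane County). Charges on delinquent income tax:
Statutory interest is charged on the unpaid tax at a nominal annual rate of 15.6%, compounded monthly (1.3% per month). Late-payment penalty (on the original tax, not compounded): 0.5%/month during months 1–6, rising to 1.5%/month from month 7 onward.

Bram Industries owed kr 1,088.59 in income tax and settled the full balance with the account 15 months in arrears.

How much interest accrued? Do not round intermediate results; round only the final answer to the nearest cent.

kr 232.72

Interest: kr 1,088.59 × ((1 + 0.013)^15 − 1) = kr 1,088.59 × 0.2137848… = kr 232.7240…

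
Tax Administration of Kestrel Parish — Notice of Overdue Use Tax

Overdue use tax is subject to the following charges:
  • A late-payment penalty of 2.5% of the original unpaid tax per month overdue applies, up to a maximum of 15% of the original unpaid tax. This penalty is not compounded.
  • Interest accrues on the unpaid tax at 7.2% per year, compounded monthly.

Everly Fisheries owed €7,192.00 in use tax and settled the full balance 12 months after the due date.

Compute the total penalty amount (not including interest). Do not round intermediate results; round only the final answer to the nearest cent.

€1,078.80

Penalty (uncapped): 12 × 2.5% × €7,192.00 = €2,157.60; cap = 15% × €7,192.00 = €1,078.80 → penalty = €1,078.80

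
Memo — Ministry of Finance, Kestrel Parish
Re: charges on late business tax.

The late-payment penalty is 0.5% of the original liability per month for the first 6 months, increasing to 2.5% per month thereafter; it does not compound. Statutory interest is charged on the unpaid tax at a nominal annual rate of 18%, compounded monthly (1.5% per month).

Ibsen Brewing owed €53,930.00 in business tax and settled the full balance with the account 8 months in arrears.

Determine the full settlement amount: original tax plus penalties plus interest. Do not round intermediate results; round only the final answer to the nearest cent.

€65,066.15

Penalty, months 1–6: 6 × 0.5% × €53,930.00 = €1,617.90
Penalty, months 7–8: 2 × 2.5% × €53,930.00 = €2,696.50
Interest: €53,930.00 × ((1 + 0.015)^8 − 1) = €53,930.00 × 0.1264926… = €6,821.7452…
Total = €53,930.00 + €4,314.4000 + €6,821.7452… = €65,066.15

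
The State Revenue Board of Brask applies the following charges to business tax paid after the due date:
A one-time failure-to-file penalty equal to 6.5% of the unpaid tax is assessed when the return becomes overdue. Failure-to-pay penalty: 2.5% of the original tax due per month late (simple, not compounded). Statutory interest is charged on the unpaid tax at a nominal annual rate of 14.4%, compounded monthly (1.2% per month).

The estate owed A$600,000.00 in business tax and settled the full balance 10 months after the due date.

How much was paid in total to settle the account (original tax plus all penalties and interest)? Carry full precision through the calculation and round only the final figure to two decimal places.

Failure-to-file penalty: 6.5% × A$600,000.00 = A$39,000.00
Failure-to-pay penalty = 2.5% × A$600,000.00 × 10 mo = A$150,000.00
Interest: A$600,000.00 × ((1 + 0.012)^10 − 1) = A$600,000.00 × 0.1266918… = A$76,015.0667…
Total = A$600,000.00 + A$189,000.0000 + A$76,015.0667… = A$865,015.07

A$865,015.07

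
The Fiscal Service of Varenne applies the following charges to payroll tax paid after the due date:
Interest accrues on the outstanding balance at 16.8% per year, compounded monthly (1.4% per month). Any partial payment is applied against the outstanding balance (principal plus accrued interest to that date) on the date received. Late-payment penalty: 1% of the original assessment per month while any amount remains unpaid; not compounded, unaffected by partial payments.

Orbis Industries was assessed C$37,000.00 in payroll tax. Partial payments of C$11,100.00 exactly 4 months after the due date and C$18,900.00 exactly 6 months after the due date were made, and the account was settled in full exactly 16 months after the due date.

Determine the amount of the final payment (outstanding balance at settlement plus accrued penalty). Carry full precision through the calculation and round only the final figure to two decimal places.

Balance at month 4: C$37,000.0000 × (1 + 0.014)^4 = C$39,115.9195…
After C$11,100.00 payment: C$39,115.9195… − C$11,100.00 = C$28,015.9195…
Balance at month 6: C$28,015.9195… × (1 + 0.014)^2 = C$28,805.8564…
After C$18,900.00 payment: C$28,805.8564… − C$18,900.00 = C$9,905.8564…
Balance at month 16: C$9,905.8564… × (1 + 0.014)^10 = C$11,383.3890…
Penalty: 16 × 1% × C$37,000.00 = C$5,920.00
Final settlement = outstanding balance + penalty = C$11,383.3890… + C$5,920.00 = C$17,303.39

C$17,303.39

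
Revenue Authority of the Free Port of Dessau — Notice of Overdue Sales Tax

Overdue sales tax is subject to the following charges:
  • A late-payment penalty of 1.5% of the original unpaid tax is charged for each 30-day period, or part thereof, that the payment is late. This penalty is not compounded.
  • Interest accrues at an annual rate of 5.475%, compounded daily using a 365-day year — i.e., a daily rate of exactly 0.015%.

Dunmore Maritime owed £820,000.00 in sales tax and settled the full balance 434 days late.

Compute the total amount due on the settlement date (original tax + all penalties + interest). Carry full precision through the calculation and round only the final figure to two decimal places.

£1,059,653.64

Penalty periods: ⌈434/30⌉ = 15; penalty = 15 × 1.5% × £820,000.00 = £184,500.00
Interest: £820,000.00 × ((1 + 0.00015)^434 − 1) = £820,000.00 × 0.06726054… = £55,153.6389…
Total = £820,000.00 + £184,500.0000 + £55,153.6389… = £1,059,653.64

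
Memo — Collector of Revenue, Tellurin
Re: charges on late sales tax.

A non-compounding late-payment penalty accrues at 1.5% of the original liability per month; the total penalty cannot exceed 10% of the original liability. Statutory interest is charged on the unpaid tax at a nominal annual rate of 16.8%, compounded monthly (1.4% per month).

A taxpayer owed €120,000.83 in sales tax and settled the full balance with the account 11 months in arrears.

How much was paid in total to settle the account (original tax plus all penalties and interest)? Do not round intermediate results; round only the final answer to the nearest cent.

Penalty (uncapped): 11 × 1.5% × €120,000.83 = €19,800.14…; cap = 10% × €120,000.83 = €12,000.08… → penalty = €12,000.08…
Interest: €120,000.83 × ((1 + 0.014)^11 − 1) = €120,000.83 × 0.1652457… = €19,829.6199…
Total = €120,000.83 + €12,000.0830 + €19,829.6199… = €151,830.53

€151,830.53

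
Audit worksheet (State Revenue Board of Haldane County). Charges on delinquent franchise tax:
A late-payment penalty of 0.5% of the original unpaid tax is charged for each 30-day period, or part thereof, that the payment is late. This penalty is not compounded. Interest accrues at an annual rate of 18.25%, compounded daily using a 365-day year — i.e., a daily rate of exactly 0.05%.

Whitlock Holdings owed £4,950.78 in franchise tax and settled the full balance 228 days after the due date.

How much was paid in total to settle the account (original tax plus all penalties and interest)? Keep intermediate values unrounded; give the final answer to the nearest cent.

£5,746.47

Penalty periods: ⌈228/30⌉ = 8; penalty = 8 × 0.5% × £4,950.78 = £198.03…
Interest: £4,950.78 × ((1 + 0.0005)^228 − 1) = £4,950.78 × 0.12072019… = £597.6591…
Total = £4,950.78 + £198.0312 + £597.6591… = £5,746.47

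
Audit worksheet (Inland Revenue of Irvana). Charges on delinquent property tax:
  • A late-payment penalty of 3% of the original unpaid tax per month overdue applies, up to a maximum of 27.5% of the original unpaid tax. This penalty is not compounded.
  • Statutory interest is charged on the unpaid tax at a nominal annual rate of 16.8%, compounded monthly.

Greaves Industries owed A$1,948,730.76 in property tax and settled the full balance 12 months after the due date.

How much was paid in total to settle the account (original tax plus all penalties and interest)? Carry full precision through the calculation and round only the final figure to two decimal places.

A$2,838,441.58

Penalty (uncapped): 12 × 3% × A$1,948,730.76 = A$701,543.07…; cap = 27.5% × A$1,948,730.76 = A$535,900.96… → penalty = A$535,900.96…
Interest (16.8%/yr ÷ 12 = 1.4%/month): A$1,948,730.76 × ((1 + 0.014)^12 − 1) = A$353,809.8593…
Total = A$1,948,730.76 + A$535,900.9590 + A$353,809.8593… = A$2,838,441.58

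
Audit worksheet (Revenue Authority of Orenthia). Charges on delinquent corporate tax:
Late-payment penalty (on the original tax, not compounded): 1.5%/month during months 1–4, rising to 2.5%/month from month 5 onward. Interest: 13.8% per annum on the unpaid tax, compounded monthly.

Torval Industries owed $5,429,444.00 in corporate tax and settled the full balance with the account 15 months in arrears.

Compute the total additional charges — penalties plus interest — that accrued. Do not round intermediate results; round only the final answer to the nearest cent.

$2,834,727.58

Penalty, months 1–4: 4 × 1.5% × $5,429,444.00 = $325,766.64
Penalty, months 5–15: 11 × 2.5% × $5,429,444.00 = $1,493,097.10
Interest (13.8%/yr ÷ 12 = 1.15%/month): $5,429,444.00 × ((1 + 0.0115)^15 − 1) = $1,015,863.8372…
Penalties + interest = $1,818,863.7400 + $1,015,863.8372… = $2,834,727.58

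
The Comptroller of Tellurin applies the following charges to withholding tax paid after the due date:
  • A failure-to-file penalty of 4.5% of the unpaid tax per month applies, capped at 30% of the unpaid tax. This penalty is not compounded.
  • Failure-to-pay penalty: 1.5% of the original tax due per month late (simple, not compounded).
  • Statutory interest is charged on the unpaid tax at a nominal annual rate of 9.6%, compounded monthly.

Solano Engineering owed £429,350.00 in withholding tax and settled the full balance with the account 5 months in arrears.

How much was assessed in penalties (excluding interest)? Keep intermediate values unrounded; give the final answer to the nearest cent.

£128,805.00

Failure-to-file: 5 × 4.5% × £429,350.00 = £96,603.75 (under the 30% cap)
Failure-to-pay penalty = 1.5% × £429,350.00 × 5 mo = £32,201.25
Total penalty = £96,603.75 + £32,201.25 = £128,805.00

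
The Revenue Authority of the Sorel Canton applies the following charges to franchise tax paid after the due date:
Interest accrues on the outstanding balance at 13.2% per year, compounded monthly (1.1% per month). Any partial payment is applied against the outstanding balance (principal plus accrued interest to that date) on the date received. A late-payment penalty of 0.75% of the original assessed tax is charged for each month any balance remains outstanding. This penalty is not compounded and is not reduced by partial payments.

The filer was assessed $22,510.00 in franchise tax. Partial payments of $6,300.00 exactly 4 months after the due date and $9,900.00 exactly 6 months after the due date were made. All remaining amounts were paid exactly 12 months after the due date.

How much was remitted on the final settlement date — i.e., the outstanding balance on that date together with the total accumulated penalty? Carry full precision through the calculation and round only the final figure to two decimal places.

Balance at month 4: $22,510.0000 × (1 + 0.011)^4 = $23,516.9024…
After $6,300.00 payment: $23,516.9024… − $6,300.00 = $17,216.9024…
Balance at month 6: $17,216.9024… × (1 + 0.011)^2 = $17,597.7575…
After $9,900.00 payment: $17,597.7575… − $9,900.00 = $7,697.7575…
Balance at month 12: $7,697.7575… × (1 + 0.011)^6 = $8,219.9876…
Penalty: 12 × 0.75% × $22,510.00 = $2,025.90
Final settlement = outstanding balance + penalty = $8,219.9876… + $2,025.90 = $10,245.89

$10,245.89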